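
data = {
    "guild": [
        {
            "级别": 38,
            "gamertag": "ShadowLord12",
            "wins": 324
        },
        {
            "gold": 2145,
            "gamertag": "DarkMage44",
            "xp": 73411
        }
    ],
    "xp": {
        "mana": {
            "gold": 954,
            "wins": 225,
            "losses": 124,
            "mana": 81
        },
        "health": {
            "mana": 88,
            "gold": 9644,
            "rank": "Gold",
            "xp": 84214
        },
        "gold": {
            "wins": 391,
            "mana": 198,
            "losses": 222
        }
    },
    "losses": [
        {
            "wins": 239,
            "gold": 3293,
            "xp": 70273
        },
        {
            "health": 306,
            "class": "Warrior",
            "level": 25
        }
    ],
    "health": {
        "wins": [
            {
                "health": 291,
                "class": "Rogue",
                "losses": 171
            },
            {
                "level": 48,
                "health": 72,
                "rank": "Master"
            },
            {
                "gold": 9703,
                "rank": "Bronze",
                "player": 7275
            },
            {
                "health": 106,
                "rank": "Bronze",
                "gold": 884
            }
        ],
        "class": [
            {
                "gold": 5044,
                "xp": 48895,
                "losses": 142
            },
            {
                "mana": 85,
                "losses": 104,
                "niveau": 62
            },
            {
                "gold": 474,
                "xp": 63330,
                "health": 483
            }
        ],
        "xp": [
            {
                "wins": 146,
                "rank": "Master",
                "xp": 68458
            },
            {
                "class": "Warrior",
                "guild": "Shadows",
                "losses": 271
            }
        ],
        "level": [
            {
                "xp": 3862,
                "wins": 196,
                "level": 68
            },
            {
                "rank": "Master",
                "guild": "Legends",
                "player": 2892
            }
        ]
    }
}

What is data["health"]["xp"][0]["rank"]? "Master"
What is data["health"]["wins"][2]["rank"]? "Bronze"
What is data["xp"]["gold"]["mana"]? 198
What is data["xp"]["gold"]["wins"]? 391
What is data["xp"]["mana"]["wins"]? 225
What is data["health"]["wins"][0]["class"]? "Rogue"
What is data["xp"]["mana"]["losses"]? 124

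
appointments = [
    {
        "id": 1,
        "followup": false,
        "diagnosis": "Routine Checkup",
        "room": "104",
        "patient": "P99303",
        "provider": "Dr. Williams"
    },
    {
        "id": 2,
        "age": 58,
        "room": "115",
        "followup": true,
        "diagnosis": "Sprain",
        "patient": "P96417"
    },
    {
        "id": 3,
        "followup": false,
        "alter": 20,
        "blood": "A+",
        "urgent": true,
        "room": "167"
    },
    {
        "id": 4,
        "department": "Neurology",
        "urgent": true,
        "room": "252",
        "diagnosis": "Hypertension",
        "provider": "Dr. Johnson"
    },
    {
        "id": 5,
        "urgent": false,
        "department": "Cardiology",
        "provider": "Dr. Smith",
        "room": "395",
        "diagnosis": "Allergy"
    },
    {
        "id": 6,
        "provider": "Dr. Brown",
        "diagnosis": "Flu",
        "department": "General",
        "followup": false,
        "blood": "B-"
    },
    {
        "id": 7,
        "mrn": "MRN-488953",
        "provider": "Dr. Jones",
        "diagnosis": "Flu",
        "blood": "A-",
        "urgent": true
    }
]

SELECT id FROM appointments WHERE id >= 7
[7]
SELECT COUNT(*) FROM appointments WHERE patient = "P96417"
1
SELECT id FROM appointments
[1, 2, 3, 4, 5, 6, 7]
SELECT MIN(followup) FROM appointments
False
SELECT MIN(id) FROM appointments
1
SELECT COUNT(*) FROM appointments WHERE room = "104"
1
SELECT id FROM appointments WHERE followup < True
[1, 3, 6]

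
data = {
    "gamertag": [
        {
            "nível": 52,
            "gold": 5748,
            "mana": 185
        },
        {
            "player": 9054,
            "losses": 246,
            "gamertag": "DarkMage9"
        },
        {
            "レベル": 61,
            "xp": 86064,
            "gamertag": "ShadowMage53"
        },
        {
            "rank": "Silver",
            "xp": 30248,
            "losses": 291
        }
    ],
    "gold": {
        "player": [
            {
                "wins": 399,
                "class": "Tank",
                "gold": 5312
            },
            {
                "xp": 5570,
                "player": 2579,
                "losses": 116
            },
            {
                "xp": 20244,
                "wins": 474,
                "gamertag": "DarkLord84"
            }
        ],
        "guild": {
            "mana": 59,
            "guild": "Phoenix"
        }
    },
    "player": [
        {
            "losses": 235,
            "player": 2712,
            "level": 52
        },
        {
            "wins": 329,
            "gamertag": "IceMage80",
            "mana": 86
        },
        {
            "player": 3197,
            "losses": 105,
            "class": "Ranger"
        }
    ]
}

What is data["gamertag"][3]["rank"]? "Silver"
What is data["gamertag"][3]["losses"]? 291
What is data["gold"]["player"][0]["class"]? "Tank"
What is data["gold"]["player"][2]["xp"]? 20244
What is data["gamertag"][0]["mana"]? 185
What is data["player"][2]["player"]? 3197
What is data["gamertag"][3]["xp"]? 30248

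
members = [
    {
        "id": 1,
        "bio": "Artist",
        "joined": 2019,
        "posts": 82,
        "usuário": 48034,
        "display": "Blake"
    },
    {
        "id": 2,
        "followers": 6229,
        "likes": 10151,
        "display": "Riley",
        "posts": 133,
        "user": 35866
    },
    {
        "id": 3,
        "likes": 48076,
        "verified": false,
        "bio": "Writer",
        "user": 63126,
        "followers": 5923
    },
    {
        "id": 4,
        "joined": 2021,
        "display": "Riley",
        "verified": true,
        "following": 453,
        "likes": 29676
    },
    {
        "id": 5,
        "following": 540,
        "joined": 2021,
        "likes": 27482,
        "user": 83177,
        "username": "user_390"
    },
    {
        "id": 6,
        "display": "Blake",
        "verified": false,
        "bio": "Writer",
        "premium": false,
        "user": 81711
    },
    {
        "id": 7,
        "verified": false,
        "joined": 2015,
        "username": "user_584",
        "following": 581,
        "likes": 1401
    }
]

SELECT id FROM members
[1, 2, 3, 4, 5, 6, 7]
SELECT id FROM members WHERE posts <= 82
[1]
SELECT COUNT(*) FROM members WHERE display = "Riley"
2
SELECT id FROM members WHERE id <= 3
[1, 2, 3]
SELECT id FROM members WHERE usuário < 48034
[]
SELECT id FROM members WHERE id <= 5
[1, 2, 3, 4, 5]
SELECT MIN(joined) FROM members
2015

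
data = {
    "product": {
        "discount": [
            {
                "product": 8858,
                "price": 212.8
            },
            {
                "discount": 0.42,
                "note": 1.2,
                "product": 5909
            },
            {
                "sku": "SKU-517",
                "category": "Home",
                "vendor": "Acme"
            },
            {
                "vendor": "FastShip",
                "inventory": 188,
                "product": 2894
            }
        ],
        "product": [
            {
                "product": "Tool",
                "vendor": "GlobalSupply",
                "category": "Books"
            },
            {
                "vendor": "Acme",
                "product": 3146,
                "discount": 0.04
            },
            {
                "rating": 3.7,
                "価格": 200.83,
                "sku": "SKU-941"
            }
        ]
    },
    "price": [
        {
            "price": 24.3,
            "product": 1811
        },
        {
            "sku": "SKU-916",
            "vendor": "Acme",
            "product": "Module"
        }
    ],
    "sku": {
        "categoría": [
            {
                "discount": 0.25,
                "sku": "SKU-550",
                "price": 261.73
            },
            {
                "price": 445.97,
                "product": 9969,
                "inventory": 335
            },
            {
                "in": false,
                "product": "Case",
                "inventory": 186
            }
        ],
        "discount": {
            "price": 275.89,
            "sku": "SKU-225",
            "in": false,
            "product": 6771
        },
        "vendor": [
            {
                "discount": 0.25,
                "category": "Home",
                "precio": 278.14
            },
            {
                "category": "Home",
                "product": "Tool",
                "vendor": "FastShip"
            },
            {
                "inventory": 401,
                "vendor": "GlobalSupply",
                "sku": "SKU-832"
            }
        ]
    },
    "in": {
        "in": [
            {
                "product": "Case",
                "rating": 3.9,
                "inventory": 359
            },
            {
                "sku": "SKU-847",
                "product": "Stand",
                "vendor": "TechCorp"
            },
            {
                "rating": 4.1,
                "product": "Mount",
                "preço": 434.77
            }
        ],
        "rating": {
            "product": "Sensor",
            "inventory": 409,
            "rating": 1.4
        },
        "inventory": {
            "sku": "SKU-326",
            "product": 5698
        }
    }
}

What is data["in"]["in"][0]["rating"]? 3.9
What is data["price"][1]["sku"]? "SKU-916"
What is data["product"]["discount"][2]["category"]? "Home"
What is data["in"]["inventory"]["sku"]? "SKU-326"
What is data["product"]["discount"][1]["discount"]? 0.42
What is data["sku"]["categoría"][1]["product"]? 9969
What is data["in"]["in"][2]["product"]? "Mount"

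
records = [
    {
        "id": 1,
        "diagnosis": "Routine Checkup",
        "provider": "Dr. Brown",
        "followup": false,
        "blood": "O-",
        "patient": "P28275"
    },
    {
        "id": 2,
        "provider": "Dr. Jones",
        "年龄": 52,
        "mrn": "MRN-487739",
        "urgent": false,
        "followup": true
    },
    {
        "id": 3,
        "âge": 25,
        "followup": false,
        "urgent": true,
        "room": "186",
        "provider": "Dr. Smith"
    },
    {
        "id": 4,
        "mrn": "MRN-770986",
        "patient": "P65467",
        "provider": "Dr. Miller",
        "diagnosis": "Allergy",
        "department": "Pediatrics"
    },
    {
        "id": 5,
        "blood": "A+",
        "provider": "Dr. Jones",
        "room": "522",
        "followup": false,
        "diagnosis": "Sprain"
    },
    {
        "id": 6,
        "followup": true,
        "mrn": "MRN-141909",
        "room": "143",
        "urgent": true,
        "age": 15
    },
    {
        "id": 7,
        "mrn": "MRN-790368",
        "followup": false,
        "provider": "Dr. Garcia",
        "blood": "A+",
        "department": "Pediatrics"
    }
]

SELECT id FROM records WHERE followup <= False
[1, 3, 5, 7]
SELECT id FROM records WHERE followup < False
[]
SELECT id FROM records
[1, 2, 3, 4, 5, 6, 7]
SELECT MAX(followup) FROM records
True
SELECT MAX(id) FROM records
7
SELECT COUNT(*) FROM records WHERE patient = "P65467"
1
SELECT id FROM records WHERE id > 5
[6, 7]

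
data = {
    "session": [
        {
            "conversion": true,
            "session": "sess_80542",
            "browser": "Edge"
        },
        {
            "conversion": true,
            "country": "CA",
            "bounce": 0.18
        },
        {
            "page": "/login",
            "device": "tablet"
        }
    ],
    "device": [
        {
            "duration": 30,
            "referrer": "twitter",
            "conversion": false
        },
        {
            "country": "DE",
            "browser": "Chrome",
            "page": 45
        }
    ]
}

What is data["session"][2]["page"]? "/login"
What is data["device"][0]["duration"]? 30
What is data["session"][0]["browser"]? "Edge"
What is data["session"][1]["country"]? "CA"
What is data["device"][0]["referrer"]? "twitter"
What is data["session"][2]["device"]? "tablet"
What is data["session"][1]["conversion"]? True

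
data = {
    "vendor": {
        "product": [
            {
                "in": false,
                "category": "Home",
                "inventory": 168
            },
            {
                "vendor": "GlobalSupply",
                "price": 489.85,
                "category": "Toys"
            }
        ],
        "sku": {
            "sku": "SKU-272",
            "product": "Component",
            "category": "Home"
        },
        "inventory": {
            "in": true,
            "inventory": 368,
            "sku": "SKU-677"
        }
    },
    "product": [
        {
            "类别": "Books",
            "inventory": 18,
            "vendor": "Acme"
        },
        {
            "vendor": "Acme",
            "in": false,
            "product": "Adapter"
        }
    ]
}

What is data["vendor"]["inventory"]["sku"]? "SKU-677"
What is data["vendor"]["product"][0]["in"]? False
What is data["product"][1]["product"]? "Adapter"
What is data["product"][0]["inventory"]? 18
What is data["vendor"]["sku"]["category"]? "Home"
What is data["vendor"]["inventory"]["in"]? True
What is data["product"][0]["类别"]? "Books"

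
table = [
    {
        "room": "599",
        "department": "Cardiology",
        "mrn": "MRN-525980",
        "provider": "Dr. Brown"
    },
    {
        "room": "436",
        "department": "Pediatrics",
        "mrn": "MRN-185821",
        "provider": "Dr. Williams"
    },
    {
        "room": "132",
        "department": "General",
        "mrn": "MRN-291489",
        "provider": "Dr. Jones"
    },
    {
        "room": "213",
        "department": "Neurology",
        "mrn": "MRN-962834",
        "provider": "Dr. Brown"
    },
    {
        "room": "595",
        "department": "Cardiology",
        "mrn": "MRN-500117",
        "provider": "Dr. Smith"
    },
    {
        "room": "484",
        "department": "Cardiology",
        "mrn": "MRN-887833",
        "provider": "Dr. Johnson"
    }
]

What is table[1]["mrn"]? "MRN-185821"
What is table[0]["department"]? "Cardiology"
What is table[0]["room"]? "599"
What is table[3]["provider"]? "Dr. Brown"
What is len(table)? 6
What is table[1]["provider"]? "Dr. Williams"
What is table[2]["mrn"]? "MRN-291489"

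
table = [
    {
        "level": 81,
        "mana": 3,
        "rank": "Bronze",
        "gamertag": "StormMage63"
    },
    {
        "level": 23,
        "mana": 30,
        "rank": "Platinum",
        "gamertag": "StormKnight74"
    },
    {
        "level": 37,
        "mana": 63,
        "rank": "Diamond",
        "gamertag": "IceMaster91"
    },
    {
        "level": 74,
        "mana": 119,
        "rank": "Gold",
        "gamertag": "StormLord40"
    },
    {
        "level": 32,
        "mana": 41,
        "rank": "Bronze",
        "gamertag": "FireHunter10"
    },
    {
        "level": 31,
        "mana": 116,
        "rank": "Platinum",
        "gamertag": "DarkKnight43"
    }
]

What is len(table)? 6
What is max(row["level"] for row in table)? 81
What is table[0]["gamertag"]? "StormMage63"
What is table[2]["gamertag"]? "IceMaster91"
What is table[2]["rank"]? "Diamond"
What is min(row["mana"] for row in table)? 3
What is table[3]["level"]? 74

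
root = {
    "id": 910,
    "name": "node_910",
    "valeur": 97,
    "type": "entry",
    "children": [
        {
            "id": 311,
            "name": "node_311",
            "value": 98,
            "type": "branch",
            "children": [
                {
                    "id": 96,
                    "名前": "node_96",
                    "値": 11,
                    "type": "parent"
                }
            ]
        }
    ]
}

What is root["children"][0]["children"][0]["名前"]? "node_96"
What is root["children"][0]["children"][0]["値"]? 11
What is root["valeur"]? 97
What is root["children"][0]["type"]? "branch"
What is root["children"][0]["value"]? 98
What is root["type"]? "entry"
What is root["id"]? 910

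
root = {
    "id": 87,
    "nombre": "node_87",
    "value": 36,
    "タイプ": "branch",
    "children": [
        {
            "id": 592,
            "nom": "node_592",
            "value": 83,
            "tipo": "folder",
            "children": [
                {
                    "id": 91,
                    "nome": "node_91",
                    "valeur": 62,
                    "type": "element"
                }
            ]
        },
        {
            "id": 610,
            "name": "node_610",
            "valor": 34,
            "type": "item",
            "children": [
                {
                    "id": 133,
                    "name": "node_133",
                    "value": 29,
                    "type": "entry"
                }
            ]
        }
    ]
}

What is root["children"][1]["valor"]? 34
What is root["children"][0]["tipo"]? "folder"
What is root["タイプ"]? "branch"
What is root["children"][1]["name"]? "node_610"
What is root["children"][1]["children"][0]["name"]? "node_133"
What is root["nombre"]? "node_87"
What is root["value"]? 36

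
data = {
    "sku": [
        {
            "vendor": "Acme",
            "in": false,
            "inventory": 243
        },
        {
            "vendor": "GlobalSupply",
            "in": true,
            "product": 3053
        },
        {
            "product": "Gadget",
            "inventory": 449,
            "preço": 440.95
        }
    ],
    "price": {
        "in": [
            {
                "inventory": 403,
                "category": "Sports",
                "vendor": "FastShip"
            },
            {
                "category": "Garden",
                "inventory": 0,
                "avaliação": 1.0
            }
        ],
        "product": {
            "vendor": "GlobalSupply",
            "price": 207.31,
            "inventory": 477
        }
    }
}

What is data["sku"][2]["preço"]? 440.95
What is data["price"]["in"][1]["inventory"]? 0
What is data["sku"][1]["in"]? True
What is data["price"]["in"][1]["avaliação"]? 1.0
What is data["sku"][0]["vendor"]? "Acme"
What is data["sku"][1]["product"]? 3053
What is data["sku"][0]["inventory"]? 243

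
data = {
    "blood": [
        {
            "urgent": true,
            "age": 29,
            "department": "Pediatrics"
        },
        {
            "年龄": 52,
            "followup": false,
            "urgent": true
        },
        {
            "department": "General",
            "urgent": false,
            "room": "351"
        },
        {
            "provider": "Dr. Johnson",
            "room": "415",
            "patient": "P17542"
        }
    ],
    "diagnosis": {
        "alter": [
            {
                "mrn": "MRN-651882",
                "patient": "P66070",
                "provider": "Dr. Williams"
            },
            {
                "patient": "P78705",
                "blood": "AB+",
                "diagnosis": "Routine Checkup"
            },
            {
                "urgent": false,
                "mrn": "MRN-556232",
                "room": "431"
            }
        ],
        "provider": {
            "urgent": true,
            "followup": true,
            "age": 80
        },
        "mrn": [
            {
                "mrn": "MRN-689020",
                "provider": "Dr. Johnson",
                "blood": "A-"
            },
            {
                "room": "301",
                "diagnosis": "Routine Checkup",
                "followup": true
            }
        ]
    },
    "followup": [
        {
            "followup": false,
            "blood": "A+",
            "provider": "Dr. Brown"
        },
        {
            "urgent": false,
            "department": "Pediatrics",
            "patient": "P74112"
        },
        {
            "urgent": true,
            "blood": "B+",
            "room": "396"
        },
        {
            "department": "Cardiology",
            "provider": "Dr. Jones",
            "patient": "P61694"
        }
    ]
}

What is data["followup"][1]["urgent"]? False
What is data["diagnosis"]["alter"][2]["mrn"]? "MRN-556232"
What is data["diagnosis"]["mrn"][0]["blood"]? "A-"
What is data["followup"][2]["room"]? "396"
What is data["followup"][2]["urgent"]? True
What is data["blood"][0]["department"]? "Pediatrics"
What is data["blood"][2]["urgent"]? False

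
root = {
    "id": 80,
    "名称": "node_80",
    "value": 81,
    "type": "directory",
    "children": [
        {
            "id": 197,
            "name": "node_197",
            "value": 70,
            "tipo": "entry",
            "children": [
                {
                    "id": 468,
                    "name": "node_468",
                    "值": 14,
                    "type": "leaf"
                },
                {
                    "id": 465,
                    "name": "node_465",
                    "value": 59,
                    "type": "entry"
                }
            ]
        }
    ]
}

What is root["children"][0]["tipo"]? "entry"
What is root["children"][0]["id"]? 197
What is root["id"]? 80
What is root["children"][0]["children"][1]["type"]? "entry"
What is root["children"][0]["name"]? "node_197"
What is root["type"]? "directory"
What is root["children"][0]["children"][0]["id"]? 468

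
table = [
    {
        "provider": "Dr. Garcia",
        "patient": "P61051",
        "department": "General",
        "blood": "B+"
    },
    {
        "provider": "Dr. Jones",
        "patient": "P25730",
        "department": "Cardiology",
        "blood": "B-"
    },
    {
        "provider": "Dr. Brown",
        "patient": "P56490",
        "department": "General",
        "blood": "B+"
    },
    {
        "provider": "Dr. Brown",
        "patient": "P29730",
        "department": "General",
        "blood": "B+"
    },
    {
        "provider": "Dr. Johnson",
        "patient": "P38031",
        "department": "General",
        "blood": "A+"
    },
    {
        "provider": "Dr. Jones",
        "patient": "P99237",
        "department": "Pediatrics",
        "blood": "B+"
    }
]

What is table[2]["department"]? "General"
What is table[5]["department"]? "Pediatrics"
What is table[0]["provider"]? "Dr. Garcia"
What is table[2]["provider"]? "Dr. Brown"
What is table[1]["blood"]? "B-"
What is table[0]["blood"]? "B+"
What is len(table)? 6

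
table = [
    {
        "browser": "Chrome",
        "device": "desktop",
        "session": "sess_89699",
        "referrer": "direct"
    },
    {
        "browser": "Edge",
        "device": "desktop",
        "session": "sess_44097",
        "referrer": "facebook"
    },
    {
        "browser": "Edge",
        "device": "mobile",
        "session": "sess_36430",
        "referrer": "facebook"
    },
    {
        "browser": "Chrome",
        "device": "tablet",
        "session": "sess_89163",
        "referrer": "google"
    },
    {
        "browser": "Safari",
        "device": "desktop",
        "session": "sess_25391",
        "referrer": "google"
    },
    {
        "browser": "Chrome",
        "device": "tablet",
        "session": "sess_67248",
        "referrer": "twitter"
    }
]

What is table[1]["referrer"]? "facebook"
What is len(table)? 6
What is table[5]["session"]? "sess_67248"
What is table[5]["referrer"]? "twitter"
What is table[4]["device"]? "desktop"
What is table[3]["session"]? "sess_89163"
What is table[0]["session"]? "sess_89699"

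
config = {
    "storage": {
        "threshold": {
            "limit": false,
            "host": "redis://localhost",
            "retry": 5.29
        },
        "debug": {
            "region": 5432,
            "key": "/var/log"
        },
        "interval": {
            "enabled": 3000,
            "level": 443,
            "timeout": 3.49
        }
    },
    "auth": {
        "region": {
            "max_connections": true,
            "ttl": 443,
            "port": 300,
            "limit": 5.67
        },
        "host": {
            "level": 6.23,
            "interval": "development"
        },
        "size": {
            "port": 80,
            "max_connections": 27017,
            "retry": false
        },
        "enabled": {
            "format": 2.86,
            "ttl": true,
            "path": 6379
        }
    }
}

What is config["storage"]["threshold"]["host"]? "redis://localhost"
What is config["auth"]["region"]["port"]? 300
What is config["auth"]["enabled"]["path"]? 6379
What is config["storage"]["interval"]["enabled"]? 3000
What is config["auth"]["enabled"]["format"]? 2.86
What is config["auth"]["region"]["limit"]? 5.67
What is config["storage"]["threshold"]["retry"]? 5.29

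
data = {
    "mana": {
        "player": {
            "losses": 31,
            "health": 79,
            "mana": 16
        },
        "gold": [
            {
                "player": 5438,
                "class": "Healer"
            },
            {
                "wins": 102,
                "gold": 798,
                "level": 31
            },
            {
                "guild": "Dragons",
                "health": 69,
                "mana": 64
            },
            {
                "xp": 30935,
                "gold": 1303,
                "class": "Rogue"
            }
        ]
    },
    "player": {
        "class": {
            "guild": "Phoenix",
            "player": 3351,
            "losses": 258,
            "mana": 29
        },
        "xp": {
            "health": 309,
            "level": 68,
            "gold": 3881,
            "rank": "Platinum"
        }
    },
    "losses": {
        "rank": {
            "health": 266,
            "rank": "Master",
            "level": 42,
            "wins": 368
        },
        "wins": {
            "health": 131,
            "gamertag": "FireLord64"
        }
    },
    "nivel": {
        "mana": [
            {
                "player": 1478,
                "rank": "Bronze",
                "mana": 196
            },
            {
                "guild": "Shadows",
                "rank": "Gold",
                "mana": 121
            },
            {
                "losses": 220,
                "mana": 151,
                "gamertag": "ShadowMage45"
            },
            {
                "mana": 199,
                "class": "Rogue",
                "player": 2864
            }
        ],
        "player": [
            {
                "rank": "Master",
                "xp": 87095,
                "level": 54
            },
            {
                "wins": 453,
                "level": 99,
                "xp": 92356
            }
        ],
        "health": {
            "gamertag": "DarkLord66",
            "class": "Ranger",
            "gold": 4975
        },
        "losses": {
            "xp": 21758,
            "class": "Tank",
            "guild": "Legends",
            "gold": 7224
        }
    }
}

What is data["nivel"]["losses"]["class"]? "Tank"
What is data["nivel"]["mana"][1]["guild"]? "Shadows"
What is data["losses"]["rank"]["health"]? 266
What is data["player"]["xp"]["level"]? 68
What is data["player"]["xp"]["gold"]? 3881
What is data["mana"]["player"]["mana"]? 16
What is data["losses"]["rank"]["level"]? 42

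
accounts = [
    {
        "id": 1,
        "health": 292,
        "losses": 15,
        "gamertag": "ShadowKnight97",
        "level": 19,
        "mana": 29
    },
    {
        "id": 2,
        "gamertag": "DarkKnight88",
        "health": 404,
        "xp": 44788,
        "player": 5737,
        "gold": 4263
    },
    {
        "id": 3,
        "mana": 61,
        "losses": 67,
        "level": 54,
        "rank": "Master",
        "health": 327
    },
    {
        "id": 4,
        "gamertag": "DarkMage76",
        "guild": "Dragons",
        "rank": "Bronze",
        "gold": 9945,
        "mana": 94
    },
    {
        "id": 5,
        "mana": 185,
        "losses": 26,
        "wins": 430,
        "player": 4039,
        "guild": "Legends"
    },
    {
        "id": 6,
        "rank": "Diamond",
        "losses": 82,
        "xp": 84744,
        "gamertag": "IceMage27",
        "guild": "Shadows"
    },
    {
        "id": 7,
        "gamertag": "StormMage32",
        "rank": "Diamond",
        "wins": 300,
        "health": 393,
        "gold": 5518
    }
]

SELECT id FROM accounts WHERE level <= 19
[1]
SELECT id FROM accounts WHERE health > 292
[2, 3, 7]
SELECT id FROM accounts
[1, 2, 3, 4, 5, 6, 7]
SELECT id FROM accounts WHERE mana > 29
[3, 4, 5]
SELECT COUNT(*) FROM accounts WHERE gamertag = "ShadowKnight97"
1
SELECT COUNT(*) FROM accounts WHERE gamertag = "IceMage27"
1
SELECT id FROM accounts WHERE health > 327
[2, 7]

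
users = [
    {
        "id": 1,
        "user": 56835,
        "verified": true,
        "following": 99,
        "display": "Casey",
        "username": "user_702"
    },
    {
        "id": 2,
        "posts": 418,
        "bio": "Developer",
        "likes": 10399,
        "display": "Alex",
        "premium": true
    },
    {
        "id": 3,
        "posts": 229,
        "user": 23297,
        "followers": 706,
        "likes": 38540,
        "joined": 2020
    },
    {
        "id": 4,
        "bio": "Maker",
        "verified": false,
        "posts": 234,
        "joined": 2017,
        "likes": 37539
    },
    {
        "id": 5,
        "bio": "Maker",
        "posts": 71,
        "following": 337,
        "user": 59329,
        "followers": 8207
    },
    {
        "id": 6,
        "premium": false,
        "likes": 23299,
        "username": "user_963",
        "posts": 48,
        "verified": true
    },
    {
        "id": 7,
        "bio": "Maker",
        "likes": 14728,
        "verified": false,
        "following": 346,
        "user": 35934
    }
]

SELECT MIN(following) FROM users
99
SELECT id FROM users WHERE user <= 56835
[1, 3, 7]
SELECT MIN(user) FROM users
23297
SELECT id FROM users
[1, 2, 3, 4, 5, 6, 7]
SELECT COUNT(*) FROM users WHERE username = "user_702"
1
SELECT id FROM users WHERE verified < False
[]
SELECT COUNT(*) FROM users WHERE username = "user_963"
1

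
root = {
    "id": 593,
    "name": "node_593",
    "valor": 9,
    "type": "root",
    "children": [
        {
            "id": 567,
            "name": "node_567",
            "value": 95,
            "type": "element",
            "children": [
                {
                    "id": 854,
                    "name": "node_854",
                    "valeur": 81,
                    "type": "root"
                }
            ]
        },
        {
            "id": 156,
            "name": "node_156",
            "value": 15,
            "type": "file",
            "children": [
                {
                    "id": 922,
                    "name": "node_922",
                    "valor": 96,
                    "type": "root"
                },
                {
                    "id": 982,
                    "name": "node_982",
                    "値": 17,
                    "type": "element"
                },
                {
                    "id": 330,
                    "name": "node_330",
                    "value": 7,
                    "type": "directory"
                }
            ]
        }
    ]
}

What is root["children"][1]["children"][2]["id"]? 330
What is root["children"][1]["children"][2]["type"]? "directory"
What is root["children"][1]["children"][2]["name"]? "node_330"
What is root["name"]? "node_593"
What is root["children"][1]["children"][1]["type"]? "element"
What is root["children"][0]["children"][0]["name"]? "node_854"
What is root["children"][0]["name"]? "node_567"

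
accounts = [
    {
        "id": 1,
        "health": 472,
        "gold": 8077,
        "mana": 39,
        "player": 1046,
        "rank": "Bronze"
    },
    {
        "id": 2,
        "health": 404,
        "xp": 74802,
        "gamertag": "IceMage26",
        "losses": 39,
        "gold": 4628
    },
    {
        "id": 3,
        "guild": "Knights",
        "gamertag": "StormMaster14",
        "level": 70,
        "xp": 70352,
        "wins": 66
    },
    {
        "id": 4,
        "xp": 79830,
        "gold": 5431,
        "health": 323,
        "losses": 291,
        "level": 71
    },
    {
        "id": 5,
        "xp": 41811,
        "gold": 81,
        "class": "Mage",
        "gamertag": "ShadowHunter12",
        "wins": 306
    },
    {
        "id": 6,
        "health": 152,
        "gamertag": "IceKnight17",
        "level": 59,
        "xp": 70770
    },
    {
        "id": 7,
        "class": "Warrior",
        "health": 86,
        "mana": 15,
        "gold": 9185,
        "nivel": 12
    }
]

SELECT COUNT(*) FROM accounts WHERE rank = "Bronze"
1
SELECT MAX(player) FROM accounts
1046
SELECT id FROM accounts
[1, 2, 3, 4, 5, 6, 7]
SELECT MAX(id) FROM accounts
7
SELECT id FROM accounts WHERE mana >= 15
[1, 7]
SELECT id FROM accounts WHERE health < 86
[]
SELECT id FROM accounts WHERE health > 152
[1, 2, 4]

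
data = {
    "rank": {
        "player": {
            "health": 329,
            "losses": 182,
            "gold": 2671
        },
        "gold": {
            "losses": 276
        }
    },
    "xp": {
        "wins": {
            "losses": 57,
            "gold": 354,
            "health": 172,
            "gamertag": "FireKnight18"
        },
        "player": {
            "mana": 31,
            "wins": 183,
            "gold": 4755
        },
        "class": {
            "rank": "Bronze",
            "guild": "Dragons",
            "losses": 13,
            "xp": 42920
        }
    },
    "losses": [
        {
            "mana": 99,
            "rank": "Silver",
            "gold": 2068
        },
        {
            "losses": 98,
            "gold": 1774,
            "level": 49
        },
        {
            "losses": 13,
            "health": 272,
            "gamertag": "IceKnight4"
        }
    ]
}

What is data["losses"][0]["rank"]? "Silver"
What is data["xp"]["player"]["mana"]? 31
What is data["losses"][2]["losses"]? 13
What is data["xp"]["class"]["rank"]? "Bronze"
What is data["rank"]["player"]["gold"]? 2671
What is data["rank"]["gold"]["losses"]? 276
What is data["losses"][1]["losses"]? 98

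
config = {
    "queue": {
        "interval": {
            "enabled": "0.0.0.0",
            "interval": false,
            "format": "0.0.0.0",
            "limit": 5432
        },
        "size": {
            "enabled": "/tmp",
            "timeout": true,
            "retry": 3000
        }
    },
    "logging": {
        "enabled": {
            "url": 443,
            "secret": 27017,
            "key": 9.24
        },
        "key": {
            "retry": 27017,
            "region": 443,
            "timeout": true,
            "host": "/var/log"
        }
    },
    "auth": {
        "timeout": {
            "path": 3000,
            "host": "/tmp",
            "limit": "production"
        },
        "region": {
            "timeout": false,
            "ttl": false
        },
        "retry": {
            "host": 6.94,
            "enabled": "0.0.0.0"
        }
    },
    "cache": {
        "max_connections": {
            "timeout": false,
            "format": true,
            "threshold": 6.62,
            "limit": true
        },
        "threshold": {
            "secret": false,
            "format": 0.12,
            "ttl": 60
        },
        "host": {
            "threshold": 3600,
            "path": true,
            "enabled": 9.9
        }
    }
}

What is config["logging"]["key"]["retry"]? 27017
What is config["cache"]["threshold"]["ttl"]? 60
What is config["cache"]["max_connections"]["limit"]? True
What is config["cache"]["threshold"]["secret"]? False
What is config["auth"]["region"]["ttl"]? False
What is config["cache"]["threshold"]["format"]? 0.12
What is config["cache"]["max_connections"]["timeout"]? False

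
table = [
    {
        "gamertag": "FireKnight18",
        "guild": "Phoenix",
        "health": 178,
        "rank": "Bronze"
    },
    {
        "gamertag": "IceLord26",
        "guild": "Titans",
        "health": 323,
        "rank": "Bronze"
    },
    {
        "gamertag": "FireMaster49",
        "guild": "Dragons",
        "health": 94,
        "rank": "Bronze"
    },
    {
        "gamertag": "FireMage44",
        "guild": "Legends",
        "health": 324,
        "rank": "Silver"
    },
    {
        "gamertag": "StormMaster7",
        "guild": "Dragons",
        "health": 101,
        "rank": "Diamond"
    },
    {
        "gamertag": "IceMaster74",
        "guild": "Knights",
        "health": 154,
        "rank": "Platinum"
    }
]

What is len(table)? 6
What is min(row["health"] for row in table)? 94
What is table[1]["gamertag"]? "IceLord26"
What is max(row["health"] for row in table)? 324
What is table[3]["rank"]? "Silver"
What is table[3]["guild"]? "Legends"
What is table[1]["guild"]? "Titans"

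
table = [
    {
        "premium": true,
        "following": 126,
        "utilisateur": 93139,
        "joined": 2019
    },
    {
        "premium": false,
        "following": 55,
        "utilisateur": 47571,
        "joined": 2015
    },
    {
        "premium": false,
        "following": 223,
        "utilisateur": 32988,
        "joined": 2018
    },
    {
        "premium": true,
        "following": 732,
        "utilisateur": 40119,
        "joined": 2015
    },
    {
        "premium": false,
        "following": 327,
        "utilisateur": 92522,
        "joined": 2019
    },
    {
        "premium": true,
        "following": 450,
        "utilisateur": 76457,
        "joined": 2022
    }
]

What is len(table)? 6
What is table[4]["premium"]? False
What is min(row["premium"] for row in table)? False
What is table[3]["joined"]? 2015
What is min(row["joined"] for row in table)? 2015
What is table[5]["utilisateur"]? 76457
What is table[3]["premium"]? True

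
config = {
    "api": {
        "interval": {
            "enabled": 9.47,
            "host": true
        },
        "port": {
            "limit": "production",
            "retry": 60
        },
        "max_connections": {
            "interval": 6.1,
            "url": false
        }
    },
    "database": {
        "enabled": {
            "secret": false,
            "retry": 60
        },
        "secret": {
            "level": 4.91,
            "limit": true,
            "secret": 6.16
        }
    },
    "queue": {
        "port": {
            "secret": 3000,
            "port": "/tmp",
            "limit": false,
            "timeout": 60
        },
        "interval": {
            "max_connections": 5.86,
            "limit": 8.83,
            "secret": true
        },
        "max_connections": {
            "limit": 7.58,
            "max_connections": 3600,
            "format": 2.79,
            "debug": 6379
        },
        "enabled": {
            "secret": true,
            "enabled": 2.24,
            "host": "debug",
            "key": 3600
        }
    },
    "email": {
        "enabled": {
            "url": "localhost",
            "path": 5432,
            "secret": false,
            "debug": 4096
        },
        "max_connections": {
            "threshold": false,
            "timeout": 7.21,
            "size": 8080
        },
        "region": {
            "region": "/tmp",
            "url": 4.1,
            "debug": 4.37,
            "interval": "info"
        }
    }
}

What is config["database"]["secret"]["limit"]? True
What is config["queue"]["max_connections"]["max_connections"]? 3600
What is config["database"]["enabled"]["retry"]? 60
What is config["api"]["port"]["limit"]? "production"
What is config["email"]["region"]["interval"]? "info"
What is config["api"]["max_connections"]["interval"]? 6.1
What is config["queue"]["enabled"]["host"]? "debug"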